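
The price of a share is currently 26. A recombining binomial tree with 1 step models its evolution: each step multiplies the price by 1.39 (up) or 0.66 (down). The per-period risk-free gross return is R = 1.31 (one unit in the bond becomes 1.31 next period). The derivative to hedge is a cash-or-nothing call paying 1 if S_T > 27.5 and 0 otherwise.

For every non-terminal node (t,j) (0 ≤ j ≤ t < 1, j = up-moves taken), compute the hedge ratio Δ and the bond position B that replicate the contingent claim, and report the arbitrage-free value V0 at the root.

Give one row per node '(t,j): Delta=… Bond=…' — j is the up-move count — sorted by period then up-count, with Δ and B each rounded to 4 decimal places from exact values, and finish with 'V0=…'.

(0,0): Delta=0.0527 Bond=-0.6902
V0=0.6797

The replicating-portfolio and risk-neutral prices coincide; use p* = (1.31−0.66)/(1.39−0.66) = 0.8904 for the latter.
Terminal payoffs: V(1,0)=0.0000, V(1,1)=1.0000
  t=0,j=0: stock 26.0000 → up 36.1400 (V=1.0000), down 17.1600 (V=0.0000). Price 0.6797; hedge Δ=0.0527, bond B=-0.6902.
The time-0 hedge costs 0.6797, which is the no-arbitrage price.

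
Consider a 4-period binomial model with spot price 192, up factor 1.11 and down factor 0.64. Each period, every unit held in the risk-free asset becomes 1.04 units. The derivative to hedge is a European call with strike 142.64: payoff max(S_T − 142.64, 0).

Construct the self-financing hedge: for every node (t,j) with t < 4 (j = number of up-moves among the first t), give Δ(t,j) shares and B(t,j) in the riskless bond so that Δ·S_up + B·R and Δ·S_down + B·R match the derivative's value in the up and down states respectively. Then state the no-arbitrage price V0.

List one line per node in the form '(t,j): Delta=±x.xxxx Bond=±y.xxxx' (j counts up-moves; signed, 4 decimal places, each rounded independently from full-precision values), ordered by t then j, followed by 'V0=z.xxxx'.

(0,0): Delta=0.8305 Bond=-84.7349
(1,0): Delta=0.2947 Bond=-22.2837
(1,1): Delta=0.8846 Bond=-99.6464
(2,0): Delta=0.0000 Bond=0.0000
(2,1): Delta=0.3244 Bond=-27.2307
(2,2): Delta=0.9411 Bond=-117.0026
(3,0): Delta=0.0000 Bond=0.0000
(3,1): Delta=0.0000 Bond=0.0000
(3,2): Delta=0.3572 Bond=-33.2759
(3,3): Delta=1.0000 Bond=-137.1538
V0=74.7208

The replicating-portfolio and risk-neutral prices coincide; use p* = (1.04−0.64)/(1.11−0.64) = 0.8511 for the latter.
Payoff layer (t=4): V(4,0)=0.0000, V(4,1)=0.0000, V(4,2)=0.0000, V(4,3)=25.4145, V(4,4)=148.8295
  t=3,j=0: stock 50.3316 → up 55.8681 (V=0.0000), down 32.2123 (V=0.0000). Price 0.0000; hedge Δ=0.0000, bond B=0.0000.
  t=3,j=1: stock 87.2940 → up 96.8963 (V=0.0000), down 55.8681 (V=0.0000). Price 0.0000; hedge Δ=0.0000, bond B=0.0000.
  t=3,j=2: stock 151.4004 → up 168.0545 (V=25.4145), down 96.8963 (V=0.0000). Price 20.7975; hedge Δ=0.3572, bond B=-33.2759.
  t=3,j=3: stock 262.5852 → up 291.4695 (V=148.8295), down 168.0545 (V=25.4145). Price 125.4313; hedge Δ=1.0000, bond B=-137.1538.
  t=2,j=0: stock 78.6432 → up 87.2940 (V=0.0000), down 50.3316 (V=0.0000). Price 0.0000; hedge Δ=0.0000, bond B=0.0000.
  t=2,j=1: stock 136.3968 → up 151.4004 (V=20.7975), down 87.2940 (V=0.0000). Price 17.0192; hedge Δ=0.3244, bond B=-27.2307.
  t=2,j=2: stock 236.5632 → up 262.5852 (V=125.4313), down 151.4004 (V=20.7975). Price 105.6226; hedge Δ=0.9411, bond B=-117.0026.
  t=1,j=0: stock 122.8800 → up 136.3968 (V=17.0192), down 78.6432 (V=0.0000). Price 13.9273; hedge Δ=0.2947, bond B=-22.2837.
  t=1,j=1: stock 213.1200 → up 236.5632 (V=105.6226), down 136.3968 (V=17.0192). Price 88.8715; hedge Δ=0.8846, bond B=-99.6464.
  t=0,j=0: stock 192.0000 → up 213.1200 (V=88.8715), down 122.8800 (V=13.9273). Price 74.7208; hedge Δ=0.8305, bond B=-84.7349.
Each (Δ,B) replicates both successor values, so the strategy is self-financing and V0 is arbitrage-free.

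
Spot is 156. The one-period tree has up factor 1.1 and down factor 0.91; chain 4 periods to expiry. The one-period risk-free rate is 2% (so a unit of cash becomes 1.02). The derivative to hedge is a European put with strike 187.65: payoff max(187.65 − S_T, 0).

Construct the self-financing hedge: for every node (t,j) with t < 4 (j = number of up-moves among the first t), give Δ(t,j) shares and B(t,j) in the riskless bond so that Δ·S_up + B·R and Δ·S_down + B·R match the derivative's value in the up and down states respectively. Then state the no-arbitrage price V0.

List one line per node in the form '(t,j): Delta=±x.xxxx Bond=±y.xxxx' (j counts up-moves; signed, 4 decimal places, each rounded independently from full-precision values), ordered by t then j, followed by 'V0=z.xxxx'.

Under the risk-neutral measure, an up-move has probability p* = (R−d)/(u−d) = 0.5789 and values discount at R = 1.02.
Payoff layer (t=4): V(4,0)=80.6731, V(4,1)=58.3372, V(4,2)=31.3378, V(4,3)=0.0000, V(4,4)=0.0000
Node (3,0) S=117.5571: V=(p*·58.3372+(1−p*)·80.6731)/1.02=66.4135; Δ=(58.3372−80.6731)/(129.3128−106.9769)=-1.0000; B=V−Δ·S=183.9706
Node (3,1) S=142.1020: V=(p*·31.3378+(1−p*)·58.3372)/1.02=41.8686; Δ=(31.3378−58.3372)/(156.3122−129.3128)=-1.0000; B=V−Δ·S=183.9706
Node (3,2) S=171.7716: V=(p*·0.0000+(1−p*)·31.3378)/1.02=12.9362; Δ=(0.0000−31.3378)/(188.9488−156.3122)=-0.9602; B=V−Δ·S=177.8722
Node (3,3) S=207.6360: V=(p*·0.0000+(1−p*)·0.0000)/1.02=0.0000; Δ=(0.0000−0.0000)/(228.3996−188.9488)=0.0000; B=V−Δ·S=0.0000
Node (2,0) S=129.1836: V=(p*·41.8686+(1−p*)·66.4135)/1.02=51.1797; Δ=(41.8686−66.4135)/(142.1020−117.5571)=-1.0000; B=V−Δ·S=180.3633
Node (2,1) S=156.1560: V=(p*·12.9362+(1−p*)·41.8686)/1.02=24.6257; Δ=(12.9362−41.8686)/(171.7716−142.1020)=-0.9752; B=V−Δ·S=176.9019
Node (2,2) S=188.7600: V=(p*·0.0000+(1−p*)·12.9362)/1.02=5.3400; Δ=(0.0000−12.9362)/(207.6360−171.7716)=-0.3607; B=V−Δ·S=73.4250
Node (1,0) S=141.9600: V=(p*·24.6257+(1−p*)·51.1797)/1.02=35.1043; Δ=(24.6257−51.1797)/(156.1560−129.1836)=-0.9845; B=V−Δ·S=174.8621
Node (1,1) S=171.6000: V=(p*·5.3400+(1−p*)·24.6257)/1.02=13.1964; Δ=(5.3400−24.6257)/(188.7600−156.1560)=-0.5915; B=V−Δ·S=114.7002
Node (0,0) S=156.0000: V=(p*·13.1964+(1−p*)·35.1043)/1.02=21.9811; Δ=(13.1964−35.1043)/(171.6000−141.9600)=-0.7391; B=V−Δ·S=137.2858
Self-financing check: at every node Δ·S+B equals the discounted successor values.

(0,0): Delta=-0.7391 Bond=137.2858
(1,0): Delta=-0.9845 Bond=174.8621
(1,1): Delta=-0.5915 Bond=114.7002
(2,0): Delta=-1.0000 Bond=180.3633
(2,1): Delta=-0.9752 Bond=176.9019
(2,2): Delta=-0.3607 Bond=73.4250
(3,0): Delta=-1.0000 Bond=183.9706
(3,1): Delta=-1.0000 Bond=183.9706
(3,2): Delta=-0.9602 Bond=177.8722
(3,3): Delta=0.0000 Bond=0.0000
V0=21.9811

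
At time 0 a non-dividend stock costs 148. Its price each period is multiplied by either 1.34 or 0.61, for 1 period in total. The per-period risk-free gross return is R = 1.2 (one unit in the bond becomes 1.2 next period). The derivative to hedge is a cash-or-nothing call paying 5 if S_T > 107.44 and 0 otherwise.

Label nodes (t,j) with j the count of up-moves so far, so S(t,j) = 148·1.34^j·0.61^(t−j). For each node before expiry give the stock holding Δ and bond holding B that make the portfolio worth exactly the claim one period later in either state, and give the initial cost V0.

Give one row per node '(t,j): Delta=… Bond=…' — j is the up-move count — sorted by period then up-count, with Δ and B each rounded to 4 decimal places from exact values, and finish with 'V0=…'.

(0,0): Delta=0.0463 Bond=-3.4817
V0=3.3676

No-arbitrage ⇒ martingale measure with p* = (R−d)/(u−d) = 0.8082.
Terminal values V(1,·): V(1,0)=0.0000, V(1,1)=5.0000
  t=0,j=0: stock 148.0000 → up 198.3200 (V=5.0000), down 90.2800 (V=0.0000). Price 3.3676; hedge Δ=0.0463, bond B=-3.4817.
The time-0 hedge costs 3.3676, which is the no-arbitrage price.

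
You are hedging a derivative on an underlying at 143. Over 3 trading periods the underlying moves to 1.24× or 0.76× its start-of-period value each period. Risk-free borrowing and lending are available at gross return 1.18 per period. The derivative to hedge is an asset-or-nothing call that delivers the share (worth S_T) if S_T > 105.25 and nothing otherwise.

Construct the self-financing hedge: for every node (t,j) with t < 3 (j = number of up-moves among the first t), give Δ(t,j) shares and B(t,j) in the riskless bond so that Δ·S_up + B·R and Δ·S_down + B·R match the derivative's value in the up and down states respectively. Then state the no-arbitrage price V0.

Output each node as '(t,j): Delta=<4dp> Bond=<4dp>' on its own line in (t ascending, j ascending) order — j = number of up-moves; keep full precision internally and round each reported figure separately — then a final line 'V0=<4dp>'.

(0,0): Delta=1.2279 Bond=-35.2263
(1,0): Delta=2.3754 Bond=-166.2683
(1,1): Delta=1.1275 Bond=-23.7526
(2,0): Delta=0.0000 Bond=0.0000
(2,1): Delta=2.5833 Bond=-224.2246
(2,2): Delta=1.0000 Bond=0.0000
V0=140.3686

Risk-neutral probability p* = (R−d)/(u−d) = (1.18−0.76)/(1.24−0.76) = 0.8750.
Payoff layer (t=3): V(3,0)=0.0000, V(3,1)=0.0000, V(3,2)=167.1064, V(3,3)=272.6472
(2,0): S=82.5968. Δ = (V_up−V_dn)/(S_up−S_dn) = (0.0000−0.0000)/(102.4200−62.7736) = 0.0000. V = [p*·0.0000 + (1−p*)·0.0000]/1.18 = 0.0000. B = V − Δ·S = 0.0000.
(2,1): S=134.7632. Δ = (V_up−V_dn)/(S_up−S_dn) = (167.1064−0.0000)/(167.1064−102.4200) = 2.5833. V = [p*·167.1064 + (1−p*)·0.0000]/1.18 = 123.9136. B = V − Δ·S = -224.2246.
(2,2): S=219.8768. Δ = (V_up−V_dn)/(S_up−S_dn) = (272.6472−167.1064)/(272.6472−167.1064) = 1.0000. V = [p*·272.6472 + (1−p*)·167.1064]/1.18 = 219.8768. B = V − Δ·S = 0.0000.
(1,0): S=108.6800. Δ = (V_up−V_dn)/(S_up−S_dn) = (123.9136−0.0000)/(134.7632−82.5968) = 2.3754. V = [p*·123.9136 + (1−p*)·0.0000]/1.18 = 91.8851. B = V − Δ·S = -166.2683.
(1,1): S=177.3200. Δ = (V_up−V_dn)/(S_up−S_dn) = (219.8768−123.9136)/(219.8768−134.7632) = 1.1275. V = [p*·219.8768 + (1−p*)·123.9136]/1.18 = 176.1707. B = V − Δ·S = -23.7526.
(0,0): S=143.0000. Δ = (V_up−V_dn)/(S_up−S_dn) = (176.1707−91.8851)/(177.3200−108.6800) = 1.2279. V = [p*·176.1707 + (1−p*)·91.8851]/1.18 = 140.3686. B = V − Δ·S = -35.2263.
Self-financing check: at every node Δ·S+B equals the discounted successor values.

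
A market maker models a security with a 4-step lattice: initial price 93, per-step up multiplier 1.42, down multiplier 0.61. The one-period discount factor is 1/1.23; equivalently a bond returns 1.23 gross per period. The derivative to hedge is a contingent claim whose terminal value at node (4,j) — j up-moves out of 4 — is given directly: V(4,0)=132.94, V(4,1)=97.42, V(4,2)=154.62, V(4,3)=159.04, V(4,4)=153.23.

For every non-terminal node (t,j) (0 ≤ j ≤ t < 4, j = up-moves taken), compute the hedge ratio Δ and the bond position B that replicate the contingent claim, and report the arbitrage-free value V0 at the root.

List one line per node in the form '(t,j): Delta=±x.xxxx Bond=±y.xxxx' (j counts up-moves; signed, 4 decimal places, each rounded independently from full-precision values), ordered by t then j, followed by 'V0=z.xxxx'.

Risk-neutral probability p* = (R−d)/(u−d) = (1.23−0.61)/(1.42−0.61) = 0.7654.
Terminal payoffs: V(4,0)=132.9400, V(4,1)=97.4200, V(4,2)=154.6200, V(4,3)=159.0400, V(4,4)=153.2300
(3,0): S=21.1092. Δ = (V_up−V_dn)/(S_up−S_dn) = (97.4200−132.9400)/(29.9751−12.8766) = -2.0774. V = [p*·97.4200 + (1−p*)·132.9400]/1.23 = 85.9771. B = V − Δ·S = 129.8290.
(3,1): S=49.1395. Δ = (V_up−V_dn)/(S_up−S_dn) = (154.6200−97.4200)/(69.7781−29.9751) = 1.4371. V = [p*·154.6200 + (1−p*)·97.4200]/1.23 = 114.7990. B = V − Δ·S = 44.1817.
(3,2): S=114.3904. Δ = (V_up−V_dn)/(S_up−S_dn) = (159.0400−154.6200)/(162.4343−69.7781) = 0.0477. V = [p*·159.0400 + (1−p*)·154.6200]/1.23 = 128.4579. B = V − Δ·S = 123.0011.
(3,3): S=266.2858. Δ = (V_up−V_dn)/(S_up−S_dn) = (153.2300−159.0400)/(378.1258−162.4343) = -0.0269. V = [p*·153.2300 + (1−p*)·159.0400]/1.23 = 125.6852. B = V − Δ·S = 132.8581.
(2,0): S=34.6053. Δ = (V_up−V_dn)/(S_up−S_dn) = (114.7990−85.9771)/(49.1395−21.1092) = 1.0282. V = [p*·114.7990 + (1−p*)·85.9771]/1.23 = 87.8360. B = V − Δ·S = 52.2535.
(2,1): S=80.5566. Δ = (V_up−V_dn)/(S_up−S_dn) = (128.4579−114.7990)/(114.3904−49.1395) = 0.2093. V = [p*·128.4579 + (1−p*)·114.7990]/1.23 = 101.8325. B = V − Δ·S = 84.9696.
(2,2): S=187.5252. Δ = (V_up−V_dn)/(S_up−S_dn) = (125.6852−128.4579)/(266.2858−114.3904) = -0.0183. V = [p*·125.6852 + (1−p*)·128.4579]/1.23 = 102.7119. B = V − Δ·S = 106.1349.
(1,0): S=56.7300. Δ = (V_up−V_dn)/(S_up−S_dn) = (101.8325−87.8360)/(80.5566−34.6053) = 0.3046. V = [p*·101.8325 + (1−p*)·87.8360]/1.23 = 80.1214. B = V − Δ·S = 62.8418.
(1,1): S=132.0600. Δ = (V_up−V_dn)/(S_up−S_dn) = (102.7119−101.8325)/(187.5252−80.5566) = 0.0082. V = [p*·102.7119 + (1−p*)·101.8325]/1.23 = 83.3379. B = V − Δ·S = 82.2522.
(0,0): S=93.0000. Δ = (V_up−V_dn)/(S_up−S_dn) = (83.3379−80.1214)/(132.0600−56.7300) = 0.0427. V = [p*·83.3379 + (1−p*)·80.1214]/1.23 = 67.1410. B = V − Δ·S = 63.1700.
Each (Δ,B) replicates both successor values, so the strategy is self-financing and V0 is arbitrage-free.

(0,0): Delta=0.0427 Bond=63.1700
(1,0): Delta=0.3046 Bond=62.8418
(1,1): Delta=0.0082 Bond=82.2522
(2,0): Delta=1.0282 Bond=52.2535
(2,1): Delta=0.2093 Bond=84.9696
(2,2): Delta=-0.0183 Bond=106.1349
(3,0): Delta=-2.0774 Bond=129.8290
(3,1): Delta=1.4371 Bond=44.1817
(3,2): Delta=0.0477 Bond=123.0011
(3,3): Delta=-0.0269 Bond=132.8581
V0=67.1410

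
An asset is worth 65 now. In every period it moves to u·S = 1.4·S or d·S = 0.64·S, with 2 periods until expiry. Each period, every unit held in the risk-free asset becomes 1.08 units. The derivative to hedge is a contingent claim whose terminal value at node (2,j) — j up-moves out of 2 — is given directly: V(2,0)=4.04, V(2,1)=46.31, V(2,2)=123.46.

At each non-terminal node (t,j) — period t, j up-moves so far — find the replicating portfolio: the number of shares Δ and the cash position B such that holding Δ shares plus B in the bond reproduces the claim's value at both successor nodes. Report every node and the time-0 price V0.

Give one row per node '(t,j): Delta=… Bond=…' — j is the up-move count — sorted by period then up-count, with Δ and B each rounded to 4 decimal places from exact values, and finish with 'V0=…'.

(0,0): Delta=1.1708 Bond=-20.6523
(1,0): Delta=1.3370 Bond=-29.2183
(1,1): Delta=1.1155 Bond=-17.2763
V0=55.4486

Risk-neutral probability p* = (R−d)/(u−d) = (1.08−0.64)/(1.4−0.64) = 0.5789.
Terminal values V(2,·): V(2,0)=4.0400, V(2,1)=46.3100, V(2,2)=123.4600
(1,0): S=41.6000. Δ = (V_up−V_dn)/(S_up−S_dn) = (46.3100−4.0400)/(58.2400−26.6240) = 1.3370. V = [p*·46.3100 + (1−p*)·4.0400]/1.08 = 26.4001. B = V − Δ·S = -29.2183.
(1,1): S=91.0000. Δ = (V_up−V_dn)/(S_up−S_dn) = (123.4600−46.3100)/(127.4000−58.2400) = 1.1155. V = [p*·123.4600 + (1−p*)·46.3100]/1.08 = 84.2368. B = V − Δ·S = -17.2763.
(0,0): S=65.0000. Δ = (V_up−V_dn)/(S_up−S_dn) = (84.2368−26.4001)/(91.0000−41.6000) = 1.1708. V = [p*·84.2368 + (1−p*)·26.4001]/1.08 = 55.4486. B = V − Δ·S = -20.6523.
Root portfolio cost Δ·65+B reproduces V0=55.4486.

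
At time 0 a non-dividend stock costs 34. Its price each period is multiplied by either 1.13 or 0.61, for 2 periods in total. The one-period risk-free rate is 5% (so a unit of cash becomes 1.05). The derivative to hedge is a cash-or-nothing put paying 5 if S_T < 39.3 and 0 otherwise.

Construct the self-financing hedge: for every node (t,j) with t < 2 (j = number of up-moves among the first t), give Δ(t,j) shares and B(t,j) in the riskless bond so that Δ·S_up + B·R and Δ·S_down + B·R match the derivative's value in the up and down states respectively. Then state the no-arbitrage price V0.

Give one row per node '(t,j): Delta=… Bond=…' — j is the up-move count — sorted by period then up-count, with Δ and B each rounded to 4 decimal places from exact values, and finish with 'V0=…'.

(0,0): Delta=-0.2279 Bond=9.0368
(1,0): Delta=0.0000 Bond=4.7619
(1,1): Delta=-0.2503 Bond=10.3480
V0=1.2881

Since d<R<u, set p* = (R−d)/(u−d) = 0.8462; price each node as the discounted p*-expectation of its children.
Terminal payoffs: V(2,0)=5.0000, V(2,1)=5.0000, V(2,2)=0.0000
(1,0): S=20.7400. Δ = (V_up−V_dn)/(S_up−S_dn) = (5.0000−5.0000)/(23.4362−12.6514) = 0.0000. V = [p*·5.0000 + (1−p*)·5.0000]/1.05 = 4.7619. B = V − Δ·S = 4.7619.
(1,1): S=38.4200. Δ = (V_up−V_dn)/(S_up−S_dn) = (0.0000−5.0000)/(43.4146−23.4362) = -0.2503. V = [p*·0.0000 + (1−p*)·5.0000]/1.05 = 0.7326. B = V − Δ·S = 10.3480.
(0,0): S=34.0000. Δ = (V_up−V_dn)/(S_up−S_dn) = (0.7326−4.7619)/(38.4200−20.7400) = -0.2279. V = [p*·0.7326 + (1−p*)·4.7619]/1.05 = 1.2881. B = V − Δ·S = 9.0368.
Self-financing check: at every node Δ·S+B equals the discounted successor values.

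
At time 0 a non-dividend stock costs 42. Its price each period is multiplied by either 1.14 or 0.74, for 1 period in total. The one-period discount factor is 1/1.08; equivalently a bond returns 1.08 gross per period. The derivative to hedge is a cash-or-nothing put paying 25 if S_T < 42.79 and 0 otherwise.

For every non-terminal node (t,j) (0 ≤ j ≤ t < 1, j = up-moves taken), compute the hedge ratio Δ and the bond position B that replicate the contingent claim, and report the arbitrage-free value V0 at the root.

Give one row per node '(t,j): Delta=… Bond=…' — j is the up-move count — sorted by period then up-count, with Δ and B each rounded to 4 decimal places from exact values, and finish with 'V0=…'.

(0,0): Delta=-1.4881 Bond=65.9722
V0=3.4722

The replicating-portfolio and risk-neutral prices coincide; use p* = (1.08−0.74)/(1.14−0.74) = 0.8500 for the latter.
At expiry t=1: V(1,0)=25.0000, V(1,1)=0.0000
(0,0): S=42.0000. Δ = (V_up−V_dn)/(S_up−S_dn) = (0.0000−25.0000)/(47.8800−31.0800) = -1.4881. V = [p*·0.0000 + (1−p*)·25.0000]/1.08 = 3.4722. B = V − Δ·S = 65.9722.
Self-financing check: at every node Δ·S+B equals the discounted successor values.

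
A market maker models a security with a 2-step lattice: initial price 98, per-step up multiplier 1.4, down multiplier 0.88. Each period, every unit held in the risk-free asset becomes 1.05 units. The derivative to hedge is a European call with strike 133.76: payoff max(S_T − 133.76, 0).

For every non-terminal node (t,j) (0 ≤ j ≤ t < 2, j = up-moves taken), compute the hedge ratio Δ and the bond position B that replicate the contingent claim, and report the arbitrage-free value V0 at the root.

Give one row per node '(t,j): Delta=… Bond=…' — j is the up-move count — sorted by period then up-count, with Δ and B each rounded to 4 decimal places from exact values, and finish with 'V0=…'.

No-arbitrage ⇒ martingale measure with p* = (R−d)/(u−d) = 0.3269.
At expiry t=2: V(2,0)=0.0000, V(2,1)=0.0000, V(2,2)=58.3200
  t=1,j=0: stock 86.2400 → up 120.7360 (V=0.0000), down 75.8912 (V=0.0000). Price 0.0000; hedge Δ=0.0000, bond B=0.0000.
  t=1,j=1: stock 137.2000 → up 192.0800 (V=58.3200), down 120.7360 (V=0.0000). Price 18.1582; hedge Δ=0.8174, bond B=-93.9956.
  t=0,j=0: stock 98.0000 → up 137.2000 (V=18.1582), down 86.2400 (V=0.0000). Price 5.6537; hedge Δ=0.3563, bond B=-29.2660.
Check: Δ(0,0)·S0 + B(0,0) = 5.6537 = V0.

(0,0): Delta=0.3563 Bond=-29.2660
(1,0): Delta=0.0000 Bond=0.0000
(1,1): Delta=0.8174 Bond=-93.9956
V0=5.6537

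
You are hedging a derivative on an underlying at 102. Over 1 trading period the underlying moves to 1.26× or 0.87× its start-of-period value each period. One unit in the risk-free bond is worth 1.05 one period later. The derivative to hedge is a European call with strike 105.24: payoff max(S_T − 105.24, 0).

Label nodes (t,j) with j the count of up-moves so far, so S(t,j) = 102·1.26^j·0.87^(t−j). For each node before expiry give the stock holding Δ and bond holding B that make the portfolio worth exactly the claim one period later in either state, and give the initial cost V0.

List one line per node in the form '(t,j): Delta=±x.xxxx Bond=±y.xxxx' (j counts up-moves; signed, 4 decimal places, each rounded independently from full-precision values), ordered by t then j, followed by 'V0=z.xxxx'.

The replicating-portfolio and risk-neutral prices coincide; use p* = (1.05−0.87)/(1.26−0.87) = 0.4615 for the latter.
Payoff layer (t=1): V(1,0)=0.0000, V(1,1)=23.2800
(0,0): S=102.0000. Δ = (V_up−V_dn)/(S_up−S_dn) = (23.2800−0.0000)/(128.5200−88.7400) = 0.5852. V = [p*·23.2800 + (1−p*)·0.0000]/1.05 = 10.2330. B = V − Δ·S = -49.4593.
Self-financing check: at every node Δ·S+B equals the discounted successor values.

(0,0): Delta=0.5852 Bond=-49.4593
V0=10.2330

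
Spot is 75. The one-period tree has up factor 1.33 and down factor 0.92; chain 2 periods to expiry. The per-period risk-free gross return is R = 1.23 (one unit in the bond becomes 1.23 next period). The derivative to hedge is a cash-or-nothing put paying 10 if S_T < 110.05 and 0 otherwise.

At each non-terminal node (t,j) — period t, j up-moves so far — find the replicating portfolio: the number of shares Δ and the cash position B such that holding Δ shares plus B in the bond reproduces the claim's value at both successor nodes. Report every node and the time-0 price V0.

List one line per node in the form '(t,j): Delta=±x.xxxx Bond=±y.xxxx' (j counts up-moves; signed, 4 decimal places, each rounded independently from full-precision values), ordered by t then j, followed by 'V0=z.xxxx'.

(0,0): Delta=-0.1999 Bond=17.8241
(1,0): Delta=0.0000 Bond=8.1301
(1,1): Delta=-0.2445 Bond=26.3732
V0=2.8311

The replicating-portfolio and risk-neutral prices coincide; use p* = (1.23−0.92)/(1.33−0.92) = 0.7561 for the latter.
Terminal payoffs: V(2,0)=10.0000, V(2,1)=10.0000, V(2,2)=0.0000
Node (1,0) S=69.0000: V=(p*·10.0000+(1−p*)·10.0000)/1.23=8.1301; Δ=(10.0000−10.0000)/(91.7700−63.4800)=0.0000; B=V−Δ·S=8.1301
Node (1,1) S=99.7500: V=(p*·0.0000+(1−p*)·10.0000)/1.23=1.9829; Δ=(0.0000−10.0000)/(132.6675−91.7700)=-0.2445; B=V−Δ·S=26.3732
Node (0,0) S=75.0000: V=(p*·1.9829+(1−p*)·8.1301)/1.23=2.8311; Δ=(1.9829−8.1301)/(99.7500−69.0000)=-0.1999; B=V−Δ·S=17.8241
Self-financing check: at every node Δ·S+B equals the discounted successor values.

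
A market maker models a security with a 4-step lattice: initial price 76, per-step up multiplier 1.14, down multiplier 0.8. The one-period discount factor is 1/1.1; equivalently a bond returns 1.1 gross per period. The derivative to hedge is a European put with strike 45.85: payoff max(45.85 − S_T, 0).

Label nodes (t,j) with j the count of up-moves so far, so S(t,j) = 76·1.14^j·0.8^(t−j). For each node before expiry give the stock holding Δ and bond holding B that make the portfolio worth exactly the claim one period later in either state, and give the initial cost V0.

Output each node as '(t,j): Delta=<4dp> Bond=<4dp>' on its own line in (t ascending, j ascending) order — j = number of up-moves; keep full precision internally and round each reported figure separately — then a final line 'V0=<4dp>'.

(0,0): Delta=-0.0022 Bond=0.1760
(1,0): Delta=-0.0197 Bond=1.2562
(1,1): Delta=-0.0006 Bond=0.0520
(2,0): Delta=-0.1578 Bond=8.1018
(2,1): Delta=-0.0068 Bond=0.4858
(2,2): Delta=0.0000 Bond=0.0000
(3,0): Delta=-1.0000 Bond=41.6818
(3,1): Delta=-0.0791 Bond=4.5427
(3,2): Delta=0.0000 Bond=0.0000
(3,3): Delta=0.0000 Bond=0.0000
V0=0.0078

No-arbitrage ⇒ martingale measure with p* = (R−d)/(u−d) = 0.8824.
Payoff layer (t=4): V(4,0)=14.7204, V(4,1)=1.4903, V(4,2)=0.0000, V(4,3)=0.0000, V(4,4)=0.0000
Node (3,0) S=38.9120: V=(p*·1.4903+(1−p*)·14.7204)/1.1=2.7698; Δ=(1.4903−14.7204)/(44.3597−31.1296)=-1.0000; B=V−Δ·S=41.6818
Node (3,1) S=55.4496: V=(p*·0.0000+(1−p*)·1.4903)/1.1=0.1594; Δ=(0.0000−1.4903)/(63.2125−44.3597)=-0.0791; B=V−Δ·S=4.5427
Node (3,2) S=79.0157: V=(p*·0.0000+(1−p*)·0.0000)/1.1=0.0000; Δ=(0.0000−0.0000)/(90.0779−63.2125)=0.0000; B=V−Δ·S=0.0000
Node (3,3) S=112.5973: V=(p*·0.0000+(1−p*)·0.0000)/1.1=0.0000; Δ=(0.0000−0.0000)/(128.3610−90.0779)=0.0000; B=V−Δ·S=0.0000
Node (2,0) S=48.6400: V=(p*·0.1594+(1−p*)·2.7698)/1.1=0.4241; Δ=(0.1594−2.7698)/(55.4496−38.9120)=-0.1578; B=V−Δ·S=8.1018
Node (2,1) S=69.3120: V=(p*·0.0000+(1−p*)·0.1594)/1.1=0.0170; Δ=(0.0000−0.1594)/(79.0157−55.4496)=-0.0068; B=V−Δ·S=0.4858
Node (2,2) S=98.7696: V=(p*·0.0000+(1−p*)·0.0000)/1.1=0.0000; Δ=(0.0000−0.0000)/(112.5973−79.0157)=0.0000; B=V−Δ·S=0.0000
Node (1,0) S=60.8000: V=(p*·0.0170+(1−p*)·0.4241)/1.1=0.0590; Δ=(0.0170−0.4241)/(69.3120−48.6400)=-0.0197; B=V−Δ·S=1.2562
Node (1,1) S=86.6400: V=(p*·0.0000+(1−p*)·0.0170)/1.1=0.0018; Δ=(0.0000−0.0170)/(98.7696−69.3120)=-0.0006; B=V−Δ·S=0.0520
Node (0,0) S=76.0000: V=(p*·0.0018+(1−p*)·0.0590)/1.1=0.0078; Δ=(0.0018−0.0590)/(86.6400−60.8000)=-0.0022; B=V−Δ·S=0.1760
Root portfolio cost Δ·76+B reproduces V0=0.0078.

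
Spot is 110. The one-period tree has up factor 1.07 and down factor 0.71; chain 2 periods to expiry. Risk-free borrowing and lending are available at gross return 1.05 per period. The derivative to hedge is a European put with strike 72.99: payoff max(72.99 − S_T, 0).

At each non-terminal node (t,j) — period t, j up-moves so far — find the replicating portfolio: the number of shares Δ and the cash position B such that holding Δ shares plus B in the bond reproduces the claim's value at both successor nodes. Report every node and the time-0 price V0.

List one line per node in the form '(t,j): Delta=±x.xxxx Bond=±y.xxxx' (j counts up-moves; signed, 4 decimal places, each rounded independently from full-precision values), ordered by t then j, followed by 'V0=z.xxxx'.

Since d<R<u, set p* = (R−d)/(u−d) = 0.9444; price each node as the discounted p*-expectation of its children.
Payoff layer (t=2): V(2,0)=17.5390, V(2,1)=0.0000, V(2,2)=0.0000
(1,0): S=78.1000. Δ = (V_up−V_dn)/(S_up−S_dn) = (0.0000−17.5390)/(83.5670−55.4510) = -0.6238. V = [p*·0.0000 + (1−p*)·17.5390]/1.05 = 0.9280. B = V − Δ·S = 49.6474.
(1,1): S=117.7000. Δ = (V_up−V_dn)/(S_up−S_dn) = (0.0000−0.0000)/(125.9390−83.5670) = 0.0000. V = [p*·0.0000 + (1−p*)·0.0000]/1.05 = 0.0000. B = V − Δ·S = 0.0000.
(0,0): S=110.0000. Δ = (V_up−V_dn)/(S_up−S_dn) = (0.0000−0.9280)/(117.7000−78.1000) = -0.0234. V = [p*·0.0000 + (1−p*)·0.9280]/1.05 = 0.0491. B = V − Δ·S = 2.6268.
Root portfolio cost Δ·110+B reproduces V0=0.0491.

(0,0): Delta=-0.0234 Bond=2.6268
(1,0): Delta=-0.6238 Bond=49.6474
(1,1): Delta=0.0000 Bond=0.0000
V0=0.0491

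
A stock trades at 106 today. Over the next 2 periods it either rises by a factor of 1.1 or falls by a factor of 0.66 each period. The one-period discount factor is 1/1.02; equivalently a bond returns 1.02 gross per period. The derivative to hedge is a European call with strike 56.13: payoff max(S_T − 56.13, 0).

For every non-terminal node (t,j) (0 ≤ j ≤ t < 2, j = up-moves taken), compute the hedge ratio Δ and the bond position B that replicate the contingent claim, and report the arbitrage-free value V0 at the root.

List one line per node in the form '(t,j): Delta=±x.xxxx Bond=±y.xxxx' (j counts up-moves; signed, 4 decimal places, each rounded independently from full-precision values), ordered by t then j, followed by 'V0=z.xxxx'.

No-arbitrage ⇒ martingale measure with p* = (R−d)/(u−d) = 0.8182.
Terminal payoffs: V(2,0)=0.0000, V(2,1)=20.8260, V(2,2)=72.1300
(1,0): S=69.9600. Δ = (V_up−V_dn)/(S_up−S_dn) = (20.8260−0.0000)/(76.9560−46.1736) = 0.6766. V = [p*·20.8260 + (1−p*)·0.0000]/1.02 = 16.7053. B = V − Δ·S = -30.6265.
(1,1): S=116.6000. Δ = (V_up−V_dn)/(S_up−S_dn) = (72.1300−20.8260)/(128.2600−76.9560) = 1.0000. V = [p*·72.1300 + (1−p*)·20.8260]/1.02 = 61.5706. B = V − Δ·S = -55.0294.
(0,0): S=106.0000. Δ = (V_up−V_dn)/(S_up−S_dn) = (61.5706−16.7053)/(116.6000−69.9600) = 0.9619. V = [p*·61.5706 + (1−p*)·16.7053]/1.02 = 52.3660. B = V − Δ·S = -49.6005.
Self-financing check: at every node Δ·S+B equals the discounted successor values.

(0,0): Delta=0.9619 Bond=-49.6005
(1,0): Delta=0.6766 Bond=-30.6265
(1,1): Delta=1.0000 Bond=-55.0294
V0=52.3660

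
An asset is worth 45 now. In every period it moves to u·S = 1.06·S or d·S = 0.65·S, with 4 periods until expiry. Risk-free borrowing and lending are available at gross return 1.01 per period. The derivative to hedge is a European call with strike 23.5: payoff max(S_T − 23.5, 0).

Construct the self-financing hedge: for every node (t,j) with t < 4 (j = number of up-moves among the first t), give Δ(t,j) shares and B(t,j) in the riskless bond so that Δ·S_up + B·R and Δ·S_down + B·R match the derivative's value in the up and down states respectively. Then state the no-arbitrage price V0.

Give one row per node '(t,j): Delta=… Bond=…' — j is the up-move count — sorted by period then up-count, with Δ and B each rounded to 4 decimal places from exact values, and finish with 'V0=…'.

Under the risk-neutral measure, an up-move has probability p* = (R−d)/(u−d) = 0.8780 and values discount at R = 1.01.
Payoff layer (t=4): V(4,0)=0.0000, V(4,1)=0.0000, V(4,2)=0.0000, V(4,3)=11.3372, V(4,4)=33.3115
  t=3,j=0: stock 12.3581 → up 13.0996 (V=0.0000), down 8.0328 (V=0.0000). Price 0.0000; hedge Δ=0.0000, bond B=0.0000.
  t=3,j=1: stock 20.1533 → up 21.3624 (V=0.0000), down 13.0996 (V=0.0000). Price 0.0000; hedge Δ=0.0000, bond B=0.0000.
  t=3,j=2: stock 32.8653 → up 34.8372 (V=11.3372), down 21.3624 (V=0.0000). Price 9.8561; hedge Δ=0.8414, bond B=-17.7957.
  t=3,j=3: stock 53.5957 → up 56.8115 (V=33.3115), down 34.8372 (V=11.3372). Price 30.3284; hedge Δ=1.0000, bond B=-23.2673.
  t=2,j=0: stock 19.0125 → up 20.1533 (V=0.0000), down 12.3581 (V=0.0000). Price 0.0000; hedge Δ=0.0000, bond B=0.0000.
  t=2,j=1: stock 31.0050 → up 32.8653 (V=9.8561), down 20.1533 (V=0.0000). Price 8.5684; hedge Δ=0.7753, bond B=-15.4708.
  t=2,j=2: stock 50.5620 → up 53.5957 (V=30.3284), down 32.8653 (V=9.8561). Price 27.5562; hedge Δ=0.9875, bond B=-22.3763.
  t=1,j=0: stock 29.2500 → up 31.0050 (V=8.5684), down 19.0125 (V=0.0000). Price 7.4490; hedge Δ=0.7145, bond B=-13.4496.
  t=1,j=1: stock 47.7000 → up 50.5620 (V=27.5562), down 31.0050 (V=8.5684). Price 24.9907; hedge Δ=0.9709, bond B=-21.3209.
  t=0,j=0: stock 45.0000 → up 47.7000 (V=24.9907), down 29.2500 (V=7.4490). Price 22.6252; hedge Δ=0.9508, bond B=-20.1594.
The time-0 hedge costs 22.6252, which is the no-arbitrage price.

(0,0): Delta=0.9508 Bond=-20.1594
(1,0): Delta=0.7145 Bond=-13.4496
(1,1): Delta=0.9709 Bond=-21.3209
(2,0): Delta=0.0000 Bond=0.0000
(2,1): Delta=0.7753 Bond=-15.4708
(2,2): Delta=0.9875 Bond=-22.3763
(3,0): Delta=0.0000 Bond=0.0000
(3,1): Delta=0.0000 Bond=0.0000
(3,2): Delta=0.8414 Bond=-17.7957
(3,3): Delta=1.0000 Bond=-23.2673
V0=22.6252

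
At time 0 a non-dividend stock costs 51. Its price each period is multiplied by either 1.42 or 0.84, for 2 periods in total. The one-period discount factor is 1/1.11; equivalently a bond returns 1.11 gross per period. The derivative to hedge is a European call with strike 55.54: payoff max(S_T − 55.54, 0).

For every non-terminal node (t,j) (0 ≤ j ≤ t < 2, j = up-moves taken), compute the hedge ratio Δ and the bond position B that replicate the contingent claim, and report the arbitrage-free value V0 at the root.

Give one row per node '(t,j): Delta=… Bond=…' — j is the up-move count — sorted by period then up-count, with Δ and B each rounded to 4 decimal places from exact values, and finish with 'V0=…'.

(0,0): Delta=0.6817 Bond=-24.3096
(1,0): Delta=0.2130 Bond=-6.9058
(1,1): Delta=1.0000 Bond=-50.0360
V0=10.4563

Since d<R<u, set p* = (R−d)/(u−d) = 0.4655; price each node as the discounted p*-expectation of its children.
At expiry t=2: V(2,0)=0.0000, V(2,1)=5.2928, V(2,2)=47.2964
(1,0): S=42.8400. Δ = (V_up−V_dn)/(S_up−S_dn) = (5.2928−0.0000)/(60.8328−35.9856) = 0.2130. V = [p*·5.2928 + (1−p*)·0.0000]/1.11 = 2.2197. B = V − Δ·S = -6.9058.
(1,1): S=72.4200. Δ = (V_up−V_dn)/(S_up−S_dn) = (47.2964−5.2928)/(102.8364−60.8328) = 1.0000. V = [p*·47.2964 + (1−p*)·5.2928]/1.11 = 22.3840. B = V − Δ·S = -50.0360.
(0,0): S=51.0000. Δ = (V_up−V_dn)/(S_up−S_dn) = (22.3840−2.2197)/(72.4200−42.8400) = 0.6817. V = [p*·22.3840 + (1−p*)·2.2197]/1.11 = 10.4563. B = V − Δ·S = -24.3096.
The time-0 hedge costs 10.4563, which is the no-arbitrage price.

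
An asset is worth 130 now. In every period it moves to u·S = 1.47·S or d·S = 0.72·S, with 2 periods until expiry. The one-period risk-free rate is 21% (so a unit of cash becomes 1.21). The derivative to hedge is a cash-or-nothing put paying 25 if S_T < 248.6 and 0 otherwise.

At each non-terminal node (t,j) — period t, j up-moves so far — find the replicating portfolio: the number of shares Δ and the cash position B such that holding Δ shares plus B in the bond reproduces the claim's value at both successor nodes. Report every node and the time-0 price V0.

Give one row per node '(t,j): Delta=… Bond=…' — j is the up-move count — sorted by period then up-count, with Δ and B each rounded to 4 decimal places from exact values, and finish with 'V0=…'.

(0,0): Delta=-0.1384 Bond=27.7850
(1,0): Delta=0.0000 Bond=20.6612
(1,1): Delta=-0.1744 Bond=40.4959
V0=9.7868

No-arbitrage ⇒ martingale measure with p* = (R−d)/(u−d) = 0.6533.
Payoff layer (t=2): V(2,0)=25.0000, V(2,1)=25.0000, V(2,2)=0.0000
(1,0): S=93.6000. Δ = (V_up−V_dn)/(S_up−S_dn) = (25.0000−25.0000)/(137.5920−67.3920) = 0.0000. V = [p*·25.0000 + (1−p*)·25.0000]/1.21 = 20.6612. B = V − Δ·S = 20.6612.
(1,1): S=191.1000. Δ = (V_up−V_dn)/(S_up−S_dn) = (0.0000−25.0000)/(280.9170−137.5920) = -0.1744. V = [p*·0.0000 + (1−p*)·25.0000]/1.21 = 7.1625. B = V − Δ·S = 40.4959.
(0,0): S=130.0000. Δ = (V_up−V_dn)/(S_up−S_dn) = (7.1625−20.6612)/(191.1000−93.6000) = -0.1384. V = [p*·7.1625 + (1−p*)·20.6612]/1.21 = 9.7868. B = V − Δ·S = 27.7850.
Each (Δ,B) replicates both successor values, so the strategy is self-financing and V0 is arbitrage-free.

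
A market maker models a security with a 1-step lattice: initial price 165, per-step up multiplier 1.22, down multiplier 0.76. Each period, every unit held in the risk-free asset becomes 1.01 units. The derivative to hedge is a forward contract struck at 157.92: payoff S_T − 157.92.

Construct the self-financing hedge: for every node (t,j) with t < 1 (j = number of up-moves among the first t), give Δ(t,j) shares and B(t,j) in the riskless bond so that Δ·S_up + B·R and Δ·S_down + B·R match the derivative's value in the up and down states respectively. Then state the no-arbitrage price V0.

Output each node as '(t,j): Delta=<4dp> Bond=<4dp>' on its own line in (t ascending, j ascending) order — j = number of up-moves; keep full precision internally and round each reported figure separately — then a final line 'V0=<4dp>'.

The replicating-portfolio and risk-neutral prices coincide; use p* = (1.01−0.76)/(1.22−0.76) = 0.5435 for the latter.
Terminal values V(1,·): V(1,0)=-32.5200, V(1,1)=43.3800
Node (0,0) S=165.0000: V=(p*·43.3800+(1−p*)·-32.5200)/1.01=8.6436; Δ=(43.3800−-32.5200)/(201.3000−125.4000)=1.0000; B=V−Δ·S=-156.3564
The time-0 hedge costs 8.6436, which is the no-arbitrage price.

(0,0): Delta=1.0000 Bond=-156.3564
V0=8.6436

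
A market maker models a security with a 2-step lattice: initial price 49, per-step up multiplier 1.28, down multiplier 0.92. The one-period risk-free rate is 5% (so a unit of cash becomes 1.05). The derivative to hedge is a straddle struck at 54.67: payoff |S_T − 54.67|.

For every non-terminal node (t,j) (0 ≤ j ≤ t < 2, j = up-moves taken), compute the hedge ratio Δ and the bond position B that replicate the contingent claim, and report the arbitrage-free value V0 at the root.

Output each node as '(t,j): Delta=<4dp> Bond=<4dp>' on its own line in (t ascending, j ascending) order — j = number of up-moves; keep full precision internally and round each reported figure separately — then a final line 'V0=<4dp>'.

The replicating-portfolio and risk-neutral prices coincide; use p* = (1.05−0.92)/(1.28−0.92) = 0.3611 for the latter.
Payoff layer (t=2): V(2,0)=13.1964, V(2,1)=3.0324, V(2,2)=25.6116
  t=1,j=0: stock 45.0800 → up 57.7024 (V=3.0324), down 41.4736 (V=13.1964). Price 9.0724; hedge Δ=-0.6263, bond B=37.3058.
  t=1,j=1: stock 62.7200 → up 80.2816 (V=25.6116), down 57.7024 (V=3.0324). Price 10.6533; hedge Δ=1.0000, bond B=-52.0667.
  t=0,j=0: stock 49.0000 → up 62.7200 (V=10.6533), down 45.0800 (V=9.0724). Price 9.1841; hedge Δ=0.0896, bond B=4.7928.
The time-0 hedge costs 9.1841, which is the no-arbitrage price.

(0,0): Delta=0.0896 Bond=4.7928
(1,0): Delta=-0.6263 Bond=37.3058
(1,1): Delta=1.0000 Bond=-52.0667
V0=9.1841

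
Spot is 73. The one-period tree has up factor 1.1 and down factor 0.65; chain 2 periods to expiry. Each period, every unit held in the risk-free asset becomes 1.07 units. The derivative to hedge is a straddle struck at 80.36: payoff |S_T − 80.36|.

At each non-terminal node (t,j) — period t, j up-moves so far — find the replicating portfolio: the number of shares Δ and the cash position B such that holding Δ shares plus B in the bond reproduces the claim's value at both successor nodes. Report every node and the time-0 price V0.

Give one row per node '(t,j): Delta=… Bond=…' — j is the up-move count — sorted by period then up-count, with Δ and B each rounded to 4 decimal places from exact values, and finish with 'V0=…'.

Under the risk-neutral measure, an up-move has probability p* = (R−d)/(u−d) = 0.9333 and values discount at R = 1.07.
Terminal values V(2,·): V(2,0)=49.5175, V(2,1)=28.1650, V(2,2)=7.9700
  t=1,j=0: stock 47.4500 → up 52.1950 (V=28.1650), down 30.8425 (V=49.5175). Price 27.6528; hedge Δ=-1.0000, bond B=75.1028.
  t=1,j=1: stock 80.3000 → up 88.3300 (V=7.9700), down 52.1950 (V=28.1650). Price 8.7069; hedge Δ=-0.5589, bond B=53.5846.
  t=0,j=0: stock 73.0000 → up 80.3000 (V=8.7069), down 47.4500 (V=27.6528). Price 9.3177; hedge Δ=-0.5767, bond B=51.4198.
Root portfolio cost Δ·73+B reproduces V0=9.3177.

(0,0): Delta=-0.5767 Bond=51.4198
(1,0): Delta=-1.0000 Bond=75.1028
(1,1): Delta=-0.5589 Bond=53.5846
V0=9.3177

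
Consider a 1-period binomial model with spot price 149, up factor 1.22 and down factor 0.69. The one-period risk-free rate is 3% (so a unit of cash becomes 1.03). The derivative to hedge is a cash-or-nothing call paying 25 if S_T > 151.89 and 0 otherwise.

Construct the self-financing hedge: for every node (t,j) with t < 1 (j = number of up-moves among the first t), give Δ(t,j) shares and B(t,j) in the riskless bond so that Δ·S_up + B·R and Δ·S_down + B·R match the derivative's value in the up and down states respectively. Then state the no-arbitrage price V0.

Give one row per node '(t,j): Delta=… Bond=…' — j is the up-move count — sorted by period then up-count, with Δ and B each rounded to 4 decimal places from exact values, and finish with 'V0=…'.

(0,0): Delta=0.3166 Bond=-31.5992
V0=15.5706

Risk-neutral probability p* = (R−d)/(u−d) = (1.03−0.69)/(1.22−0.69) = 0.6415.
Terminal values V(1,·): V(1,0)=0.0000, V(1,1)=25.0000
(0,0): S=149.0000. Δ = (V_up−V_dn)/(S_up−S_dn) = (25.0000−0.0000)/(181.7800−102.8100) = 0.3166. V = [p*·25.0000 + (1−p*)·0.0000]/1.03 = 15.5706. B = V − Δ·S = -31.5992.
The time-0 hedge costs 15.5706, which is the no-arbitrage price.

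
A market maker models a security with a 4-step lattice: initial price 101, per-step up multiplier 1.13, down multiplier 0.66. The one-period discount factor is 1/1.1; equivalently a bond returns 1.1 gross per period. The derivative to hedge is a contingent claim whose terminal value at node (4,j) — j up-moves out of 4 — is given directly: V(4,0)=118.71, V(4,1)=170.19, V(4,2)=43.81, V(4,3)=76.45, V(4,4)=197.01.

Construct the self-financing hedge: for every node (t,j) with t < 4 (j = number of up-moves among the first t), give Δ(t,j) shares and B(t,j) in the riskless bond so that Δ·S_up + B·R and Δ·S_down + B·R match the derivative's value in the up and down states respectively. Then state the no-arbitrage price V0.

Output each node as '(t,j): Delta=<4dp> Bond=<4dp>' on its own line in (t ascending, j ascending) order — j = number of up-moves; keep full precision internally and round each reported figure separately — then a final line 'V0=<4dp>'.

(0,0): Delta=1.6296 Bond=-49.5377
(1,0): Delta=0.3617 Bond=30.0253
(1,1): Delta=1.6801 Bond=-60.2540
(2,0): Delta=-5.0571 Bond=271.4311
(2,1): Delta=0.5775 Bond=16.7731
(2,2): Delta=1.7240 Bond=-71.9420
(3,0): Delta=3.7721 Bond=42.1990
(3,1): Delta=-5.4087 Bond=316.0544
(3,2): Delta=0.8159 Bond=-1.8408
(3,3): Delta=1.7601 Bond=-84.4064
V0=115.0503

Risk-neutral probability p* = (R−d)/(u−d) = (1.1−0.66)/(1.13−0.66) = 0.9362.
Terminal values V(4,·): V(4,0)=118.7100, V(4,1)=170.1900, V(4,2)=43.8100, V(4,3)=76.4500, V(4,4)=197.0100
  t=3,j=0: stock 29.0371 → up 32.8119 (V=170.1900), down 19.1645 (V=118.7100). Price 151.7309; hedge Δ=3.7721, bond B=42.1990.
  t=3,j=1: stock 49.7150 → up 56.1780 (V=43.8100), down 32.8119 (V=170.1900). Price 47.1607; hedge Δ=-5.4087, bond B=316.0544.
  t=3,j=2: stock 85.1182 → up 96.1835 (V=76.4500), down 56.1780 (V=43.8100). Price 67.6060; hedge Δ=0.8159, bond B=-1.8408.
  t=3,j=3: stock 145.7326 → up 164.6778 (V=197.0100), down 96.1835 (V=76.4500). Price 172.1043; hedge Δ=1.7601, bond B=-84.4064.
  t=2,j=0: stock 43.9956 → up 49.7150 (V=47.1607), down 29.0371 (V=151.7309). Price 48.9413; hedge Δ=-5.0571, bond B=271.4311.
  t=2,j=1: stock 75.3258 → up 85.1182 (V=67.6060), down 49.7150 (V=47.1607). Price 60.2736; hedge Δ=0.5775, bond B=16.7731.
  t=2,j=2: stock 128.9669 → up 145.7326 (V=172.1043), down 85.1182 (V=67.6060). Price 150.3947; hedge Δ=1.7240, bond B=-71.9420.
  t=1,j=0: stock 66.6600 → up 75.3258 (V=60.2736), down 43.9956 (V=48.9413). Price 54.1366; hedge Δ=0.3617, bond B=30.0253.
  t=1,j=1: stock 114.1300 → up 128.9669 (V=150.3947), down 75.3258 (V=60.2736). Price 131.4930; hedge Δ=1.6801, bond B=-60.2540.
  t=0,j=0: stock 101.0000 → up 114.1300 (V=131.4930), down 66.6600 (V=54.1366). Price 115.0503; hedge Δ=1.6296, bond B=-49.5377.
Each (Δ,B) replicates both successor values, so the strategy is self-financing and V0 is arbitrage-free.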